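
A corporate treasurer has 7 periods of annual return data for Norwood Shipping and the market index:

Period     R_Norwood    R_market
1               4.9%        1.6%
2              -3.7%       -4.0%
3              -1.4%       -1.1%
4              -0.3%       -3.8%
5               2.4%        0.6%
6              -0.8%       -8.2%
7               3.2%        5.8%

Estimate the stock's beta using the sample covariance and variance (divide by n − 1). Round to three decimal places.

0.465

Mean R_i = (4.9 − 3.7 − 1.4 − 0.3 + 2.4 − 0.8 + 3.2) / 7 = 0.6143%
Mean R_m = (1.6 − 4.0 − 1.1 − 3.8 + 0.6 − 8.2 + 5.8) / 7 = -1.3000%
Σ(R_i − R̄_i)(R_m − R̄_m) = 57.4700  ⇒  Cov = 57.4700 / 6 = 9.5783
Σ(R_m − R̄_m)² = 123.6200  ⇒  Var(R_m) = 123.6200 / 6 = 20.6033
β = Cov / Var(R_m) = 9.5783 / 20.6033 = 0.4649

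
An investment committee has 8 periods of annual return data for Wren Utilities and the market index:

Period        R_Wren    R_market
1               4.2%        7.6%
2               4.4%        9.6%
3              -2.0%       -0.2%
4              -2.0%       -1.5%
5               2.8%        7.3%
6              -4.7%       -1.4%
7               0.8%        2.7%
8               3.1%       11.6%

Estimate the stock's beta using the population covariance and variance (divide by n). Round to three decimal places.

Mean R_i = (4.2 + 4.4 − 2.0 − 2.0 + 2.8 − 4.7 + 0.8 + 3.1) / 8 = 0.8250%
Mean R_m = (7.6 + 9.6 − 0.2 − 1.5 + 7.3 − 1.4 + 2.7 + 11.6) / 8 = 4.4625%
Σ(R_i − R̄_i)(R_m − R̄_m) = 113.2475  ⇒  Cov = 113.2475 / 8 = 14.1559
Σ(R_m − R̄_m)² = 189.9988  ⇒  Var(R_m) = 189.9988 / 8 = 23.7499
β = Cov / Var(R_m) = 14.1559 / 23.7499 = 0.5960

0.596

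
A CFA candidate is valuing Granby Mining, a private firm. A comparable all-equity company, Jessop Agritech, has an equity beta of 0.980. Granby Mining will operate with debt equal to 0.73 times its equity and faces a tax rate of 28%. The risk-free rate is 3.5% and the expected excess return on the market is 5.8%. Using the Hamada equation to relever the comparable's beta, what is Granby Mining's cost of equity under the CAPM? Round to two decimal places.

β_L = β_U × [1 + (1 − t)(D/E)] = 0.980 × [1 + (1 − 0.28) × 0.73]
    = 0.980 × [1 + 0.72 × 0.73] = 0.980 × 1.5256 = 1.4951
E(R) = R_f + β_L × MRP = 3.5% + 1.4951 × 5.8% = 12.17%

12.17%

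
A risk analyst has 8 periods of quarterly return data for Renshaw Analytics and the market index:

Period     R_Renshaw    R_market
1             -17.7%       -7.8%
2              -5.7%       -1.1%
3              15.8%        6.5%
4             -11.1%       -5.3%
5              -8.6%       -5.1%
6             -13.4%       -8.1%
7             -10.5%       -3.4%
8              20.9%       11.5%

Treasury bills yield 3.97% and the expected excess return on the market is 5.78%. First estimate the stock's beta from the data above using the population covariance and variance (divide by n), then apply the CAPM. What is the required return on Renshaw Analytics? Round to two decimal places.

15.38%

Mean R_i = (-17.7 − 5.7 + 15.8 − 11.1 − 8.6 − 13.4 − 10.5 + 20.9) / 8 = -3.7875%
Mean R_m = (-7.8 − 1.1 + 6.5 − 5.3 − 5.1 − 8.1 − 3.4 + 11.5) / 8 = -1.6000%
Σ(R_i − R̄_i)(R_m − R̄_m) = 685.8300  ⇒  Cov = 685.8300 / 8 = 85.7288
Σ(R_m − R̄_m)² = 347.3400  ⇒  Var(R_m) = 347.3400 / 8 = 43.4175
β = Cov / Var(R_m) = 85.7288 / 43.4175 = 1.9745
E(R) = R_f + β × MRP = 3.97% + 1.9745 × 5.78% = 15.38%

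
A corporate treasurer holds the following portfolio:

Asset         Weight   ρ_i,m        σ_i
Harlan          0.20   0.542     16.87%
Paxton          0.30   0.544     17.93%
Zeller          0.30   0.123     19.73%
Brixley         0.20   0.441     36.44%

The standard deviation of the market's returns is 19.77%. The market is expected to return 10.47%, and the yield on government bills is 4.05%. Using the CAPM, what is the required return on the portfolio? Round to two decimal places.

6.87%

β_Harlan = 0.542 × 16.87% / 19.77% = 0.4625
β_Paxton = 0.544 × 17.93% / 19.77% = 0.4934
β_Zeller = 0.123 × 19.73% / 19.77% = 0.1228
β_Brixley = 0.441 × 36.44% / 19.77% = 0.8128
β_P = Σ w_i β_i = 0.20×0.4625 + 0.30×0.4934 + 0.30×0.1228 + 0.20×0.8128 = 0.4399
MRP = 10.47% − 4.05% = 6.42%
E(R_P) = R_f + β_P × MRP = 4.05% + 0.4399 × 6.42% = 6.87%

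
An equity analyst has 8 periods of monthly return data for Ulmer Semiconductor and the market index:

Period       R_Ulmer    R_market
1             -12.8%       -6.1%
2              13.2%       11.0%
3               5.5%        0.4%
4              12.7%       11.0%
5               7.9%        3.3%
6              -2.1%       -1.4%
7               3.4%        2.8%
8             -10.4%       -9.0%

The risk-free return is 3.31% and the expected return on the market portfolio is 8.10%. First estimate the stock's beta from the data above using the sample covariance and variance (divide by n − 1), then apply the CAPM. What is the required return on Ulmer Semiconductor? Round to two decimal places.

9.53%

Mean R_i = (-12.8 + 13.2 + 5.5 + 12.7 + 7.9 − 2.1 + 3.4 − 10.4) / 8 = 2.1750%
Mean R_m = (-6.1 + 11.0 + 0.4 + 11.0 + 3.3 − 1.4 + 2.8 − 9.0) / 8 = 1.5000%
Σ(R_i − R̄_i)(R_m − R̄_m) = 471.2100  ⇒  Cov = 471.2100 / 7 = 67.3157
Σ(R_m − R̄_m)² = 363.0600  ⇒  Var(R_m) = 363.0600 / 7 = 51.8657
β = Cov / Var(R_m) = 67.3157 / 51.8657 = 1.2979
MRP = 8.10% − 3.31% = 4.79%
E(R) = R_f + β × MRP = 3.31% + 1.2979 × 4.79% = 9.53%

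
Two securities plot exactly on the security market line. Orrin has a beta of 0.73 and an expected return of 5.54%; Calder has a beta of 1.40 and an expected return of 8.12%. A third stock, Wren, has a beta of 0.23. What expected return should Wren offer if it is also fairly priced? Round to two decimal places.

3.61%

MRP (SML slope) = (8.12% − 5.54%) / (1.40 − 0.73) = 2.58% / 0.67 = 3.8507%
R_f (intercept) = 5.54% − 0.73 × 3.8507% = 2.7290%
E(R_Wren) = R_f + β × MRP = 2.7290% + 0.23 × 3.8507% = 3.61%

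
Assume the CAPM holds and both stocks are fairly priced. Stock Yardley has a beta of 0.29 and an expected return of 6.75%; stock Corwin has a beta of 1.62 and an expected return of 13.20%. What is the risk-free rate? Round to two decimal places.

Both satisfy E(R) = R_f + β·MRP, so the slope of the SML is
MRP = (13.20% − 6.75%) / (1.62 − 0.29) = 6.45% / 1.33 = 4.8496%
R_f = E(R_Yardley) − β_Yardley·MRP = 6.75% − 0.29 × 4.8496% = 5.3436%

5.34%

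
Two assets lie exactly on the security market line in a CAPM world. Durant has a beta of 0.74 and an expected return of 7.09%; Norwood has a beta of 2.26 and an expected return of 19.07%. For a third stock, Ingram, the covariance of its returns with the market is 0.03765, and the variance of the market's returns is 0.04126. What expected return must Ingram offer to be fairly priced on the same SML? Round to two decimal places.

8.45%

MRP = (19.07% − 7.09%) / (2.26 − 0.74) = 7.8816%
R_f = 7.09% − 0.74 × 7.8816% = 1.2576%
β_Ingram = Cov / Var(R_m) = 0.03765 / 0.04126 = 0.9125
E(R_Ingram) = R_f + β × MRP = 1.2576% + 0.9125 × 7.8816% = 8.45%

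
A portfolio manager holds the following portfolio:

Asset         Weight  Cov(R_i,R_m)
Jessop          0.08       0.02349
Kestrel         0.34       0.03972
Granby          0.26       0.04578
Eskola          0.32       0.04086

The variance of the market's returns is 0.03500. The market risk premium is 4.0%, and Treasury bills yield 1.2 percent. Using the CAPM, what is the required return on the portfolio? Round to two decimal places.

5.81%

β_Jessop = 0.02349 / 0.03500 = 0.6711
β_Kestrel = 0.03972 / 0.03500 = 1.1349
β_Granby = 0.04578 / 0.03500 = 1.3080
β_Eskola = 0.04086 / 0.03500 = 1.1674
β_P = Σ w_i β_i = 0.08×0.6711 + 0.34×1.1349 + 0.26×1.3080 + 0.32×1.1674 = 1.1532
E(R_P) = R_f + β_P × MRP = 1.2% + 1.1532 × 4.0% = 5.81%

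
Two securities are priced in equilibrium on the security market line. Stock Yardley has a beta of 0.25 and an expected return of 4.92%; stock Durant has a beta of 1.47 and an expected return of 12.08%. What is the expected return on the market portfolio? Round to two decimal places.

9.32%

Both satisfy E(R) = R_f + β·MRP, so the slope of the SML is
MRP = (12.08% − 4.92%) / (1.47 − 0.25) = 7.16% / 1.22 = 5.8689%
R_f = E(R_Yardley) − β_Yardley·MRP = 4.92% − 0.25 × 5.8689% = 3.4528%
E(R_m) = R_f + MRP = 3.4528% + 5.8689% = 9.32%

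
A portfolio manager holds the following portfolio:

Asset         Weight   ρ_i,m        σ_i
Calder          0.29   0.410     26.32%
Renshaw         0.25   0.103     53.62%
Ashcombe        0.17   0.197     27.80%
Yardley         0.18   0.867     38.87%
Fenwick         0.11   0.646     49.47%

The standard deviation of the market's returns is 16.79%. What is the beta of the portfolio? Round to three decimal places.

0.895

β_Calder = 0.410 × 26.32% / 16.79% = 0.6427
β_Renshaw = 0.103 × 53.62% / 16.79% = 0.3289
β_Ashcombe = 0.197 × 27.80% / 16.79% = 0.3262
β_Yardley = 0.867 × 38.87% / 16.79% = 2.0072
β_Fenwick = 0.646 × 49.47% / 16.79% = 1.9034
β_P = Σ w_i β_i = 0.29×0.6427 + 0.25×0.3289 + 0.17×0.3262 + 0.18×2.0072 + 0.11×1.9034 = 0.8947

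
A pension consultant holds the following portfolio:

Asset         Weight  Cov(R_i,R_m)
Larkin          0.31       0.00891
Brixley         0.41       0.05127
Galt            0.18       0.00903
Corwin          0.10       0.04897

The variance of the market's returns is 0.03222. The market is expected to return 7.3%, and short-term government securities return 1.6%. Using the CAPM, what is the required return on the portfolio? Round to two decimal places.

β_Larkin = 0.00891 / 0.03222 = 0.2765
β_Brixley = 0.05127 / 0.03222 = 1.5912
β_Galt = 0.00903 / 0.03222 = 0.2803
β_Corwin = 0.04897 / 0.03222 = 1.5199
β_P = Σ w_i β_i = 0.31×0.2765 + 0.41×1.5912 + 0.18×0.2803 + 0.10×1.5199 = 0.9406
MRP = 7.3% − 1.6% = 5.70%
E(R_P) = R_f + β_P × MRP = 1.6% + 0.9406 × 5.7% = 6.96%

6.96%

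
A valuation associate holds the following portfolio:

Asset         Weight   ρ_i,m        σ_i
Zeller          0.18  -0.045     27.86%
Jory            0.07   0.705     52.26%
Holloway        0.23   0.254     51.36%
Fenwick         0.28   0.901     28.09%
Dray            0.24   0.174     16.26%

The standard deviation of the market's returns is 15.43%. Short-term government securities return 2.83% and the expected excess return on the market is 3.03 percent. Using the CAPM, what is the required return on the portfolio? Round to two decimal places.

β_Zeller = -0.045 × 27.86% / 15.43% = -0.0813
β_Jory = 0.705 × 52.26% / 15.43% = 2.3878
β_Holloway = 0.254 × 51.36% / 15.43% = 0.8455
β_Fenwick = 0.901 × 28.09% / 15.43% = 1.6403
β_Dray = 0.174 × 16.26% / 15.43% = 0.1834
β_P = Σ w_i β_i = 0.18×-0.0813 + 0.07×2.3878 + 0.23×0.8455 + 0.28×1.6403 + 0.24×0.1834 = 0.8503
E(R_P) = R_f + β_P × MRP = 2.83% + 0.8503 × 3.03% = 5.41%

5.41%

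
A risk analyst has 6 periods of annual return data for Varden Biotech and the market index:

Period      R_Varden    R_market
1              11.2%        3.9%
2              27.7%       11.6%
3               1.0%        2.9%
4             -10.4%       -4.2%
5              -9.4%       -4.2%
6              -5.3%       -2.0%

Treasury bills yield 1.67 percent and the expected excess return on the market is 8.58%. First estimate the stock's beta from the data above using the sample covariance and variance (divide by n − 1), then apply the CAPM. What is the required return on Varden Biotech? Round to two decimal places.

21.97%

Mean R_i = (11.2 + 27.7 + 1.0 − 10.4 − 9.4 − 5.3) / 6 = 2.4667%
Mean R_m = (3.9 + 11.6 + 2.9 − 4.2 − 4.2 − 2.0) / 6 = 1.3333%
Σ(R_i − R̄_i)(R_m − R̄_m) = 441.9267  ⇒  Cov = 441.9267 / 5 = 88.3853
Σ(R_m − R̄_m)² = 186.7933  ⇒  Var(R_m) = 186.7933 / 5 = 37.3587
β = Cov / Var(R_m) = 88.3853 / 37.3587 = 2.3659
E(R) = R_f + β × MRP = 1.67% + 2.3659 × 8.58% = 21.97%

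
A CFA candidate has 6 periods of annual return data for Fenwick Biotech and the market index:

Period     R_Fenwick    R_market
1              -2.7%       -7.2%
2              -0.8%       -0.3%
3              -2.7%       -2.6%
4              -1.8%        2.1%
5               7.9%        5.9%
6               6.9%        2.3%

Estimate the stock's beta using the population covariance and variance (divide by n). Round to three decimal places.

0.825

Mean R_i = (-2.7 − 0.8 − 2.7 − 1.8 + 7.9 + 6.9) / 6 = 1.1333%
Mean R_m = (-7.2 − 0.3 − 2.6 + 2.1 + 5.9 + 2.3) / 6 = 0.0333%
Σ(R_i − R̄_i)(R_m − R̄_m) = 85.1733  ⇒  Cov = 85.1733 / 6 = 14.1956
Σ(R_m − R̄_m)² = 103.1933  ⇒  Var(R_m) = 103.1933 / 6 = 17.1989
β = Cov / Var(R_m) = 14.1956 / 17.1989 = 0.8254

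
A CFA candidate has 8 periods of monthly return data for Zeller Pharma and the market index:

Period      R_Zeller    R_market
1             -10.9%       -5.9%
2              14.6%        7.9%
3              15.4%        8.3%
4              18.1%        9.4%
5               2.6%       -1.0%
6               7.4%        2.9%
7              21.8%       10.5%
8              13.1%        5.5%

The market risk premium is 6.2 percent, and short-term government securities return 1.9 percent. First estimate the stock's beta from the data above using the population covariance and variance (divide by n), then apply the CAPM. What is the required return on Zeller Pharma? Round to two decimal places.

Mean R_i = (-10.9 + 14.6 + 15.4 + 18.1 + 2.6 + 7.4 + 21.8 + 13.1) / 8 = 10.2625%
Mean R_m = (-5.9 + 7.9 + 8.3 + 9.4 − 1.0 + 2.9 + 10.5 + 5.5) / 8 = 4.7000%
Σ(R_i − R̄_i)(R_m − R̄_m) = 411.5500  ⇒  Cov = 411.5500 / 8 = 51.4438
Σ(R_m − R̄_m)² = 227.6600  ⇒  Var(R_m) = 227.6600 / 8 = 28.4575
β = Cov / Var(R_m) = 51.4438 / 28.4575 = 1.8077
E(R) = R_f + β × MRP = 1.9% + 1.8077 × 6.2% = 13.11%

13.11%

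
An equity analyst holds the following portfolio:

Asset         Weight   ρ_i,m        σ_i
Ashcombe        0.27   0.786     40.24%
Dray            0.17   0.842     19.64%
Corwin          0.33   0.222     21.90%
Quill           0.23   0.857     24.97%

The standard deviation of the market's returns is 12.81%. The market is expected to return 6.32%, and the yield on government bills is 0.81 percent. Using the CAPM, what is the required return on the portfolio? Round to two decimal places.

β_Ashcombe = 0.786 × 40.24% / 12.81% = 2.4691
β_Dray = 0.842 × 19.64% / 12.81% = 1.2909
β_Corwin = 0.222 × 21.90% / 12.81% = 0.3795
β_Quill = 0.857 × 24.97% / 12.81% = 1.6705
β_P = Σ w_i β_i = 0.27×2.4691 + 0.17×1.2909 + 0.33×0.3795 + 0.23×1.6705 = 1.3956
MRP = 6.32% − 0.81% = 5.51%
E(R_P) = R_f + β_P × MRP = 0.81% + 1.3956 × 5.51% = 8.50%

8.50%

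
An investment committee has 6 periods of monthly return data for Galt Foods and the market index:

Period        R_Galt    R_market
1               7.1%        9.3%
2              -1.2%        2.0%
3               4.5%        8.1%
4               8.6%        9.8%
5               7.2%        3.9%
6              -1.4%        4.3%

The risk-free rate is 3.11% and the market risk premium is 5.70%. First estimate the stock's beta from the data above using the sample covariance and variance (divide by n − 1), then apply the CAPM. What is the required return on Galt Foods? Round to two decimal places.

Mean R_i = (7.1 − 1.2 + 4.5 + 8.6 + 7.2 − 1.4) / 6 = 4.1333%
Mean R_m = (9.3 + 2.0 + 8.1 + 9.8 + 3.9 + 4.3) / 6 = 6.2333%
Σ(R_i − R̄_i)(R_m − R̄_m) = 51.8333  ⇒  Cov = 51.8333 / 5 = 10.3667
Σ(R_m − R̄_m)² = 52.7133  ⇒  Var(R_m) = 52.7133 / 5 = 10.5427
β = Cov / Var(R_m) = 10.3667 / 10.5427 = 0.9833
E(R) = R_f + β × MRP = 3.11% + 0.9833 × 5.70% = 8.71%

8.71%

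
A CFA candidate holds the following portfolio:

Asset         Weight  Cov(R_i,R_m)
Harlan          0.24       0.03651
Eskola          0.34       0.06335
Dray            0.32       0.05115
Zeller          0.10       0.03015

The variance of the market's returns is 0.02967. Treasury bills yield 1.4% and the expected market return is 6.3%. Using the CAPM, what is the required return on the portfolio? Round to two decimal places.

β_Harlan = 0.03651 / 0.02967 = 1.2305
β_Eskola = 0.06335 / 0.02967 = 2.1352
β_Dray = 0.05115 / 0.02967 = 1.7240
β_Zeller = 0.03015 / 0.02967 = 1.0162
β_P = Σ w_i β_i = 0.24×1.2305 + 0.34×2.1352 + 0.32×1.7240 + 0.10×1.0162 = 1.6746
MRP = 6.3% − 1.4% = 4.90%
E(R_P) = R_f + β_P × MRP = 1.4% + 1.6746 × 4.9% = 9.61%

9.61%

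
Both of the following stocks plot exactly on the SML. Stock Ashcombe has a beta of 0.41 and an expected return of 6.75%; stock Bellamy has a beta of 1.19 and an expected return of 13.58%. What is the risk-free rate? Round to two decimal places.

Both satisfy E(R) = R_f + β·MRP, so the slope of the SML is
MRP = (13.58% − 6.75%) / (1.19 − 0.41) = 6.83% / 0.78 = 8.7564%
R_f = E(R_Ashcombe) − β_Ashcombe·MRP = 6.75% − 0.41 × 8.7564% = 3.1599%

3.16%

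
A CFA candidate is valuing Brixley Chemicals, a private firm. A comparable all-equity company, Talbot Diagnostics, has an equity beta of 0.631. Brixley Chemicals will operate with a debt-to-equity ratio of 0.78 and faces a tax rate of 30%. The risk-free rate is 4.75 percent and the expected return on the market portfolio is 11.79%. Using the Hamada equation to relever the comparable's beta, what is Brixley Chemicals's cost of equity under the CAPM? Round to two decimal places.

11.62%

β_L = β_U × [1 + (1 − t)(D/E)] = 0.631 × [1 + (1 − 0.30) × 0.78]
    = 0.631 × [1 + 0.70 × 0.78] = 0.631 × 1.5460 = 0.9755
MRP = 11.79% − 4.75% = 7.04%
E(R) = R_f + β_L × MRP = 4.75% + 0.9755 × 7.04% = 11.62%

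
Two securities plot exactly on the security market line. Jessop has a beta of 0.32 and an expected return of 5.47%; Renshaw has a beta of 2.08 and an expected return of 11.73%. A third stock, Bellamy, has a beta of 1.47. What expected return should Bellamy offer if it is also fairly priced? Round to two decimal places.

MRP (SML slope) = (11.73% − 5.47%) / (2.08 − 0.32) = 6.26% / 1.76 = 3.5568%
R_f (intercept) = 5.47% − 0.32 × 3.5568% = 4.3318%
E(R_Bellamy) = R_f + β × MRP = 4.3318% + 1.47 × 3.5568% = 9.56%

9.56%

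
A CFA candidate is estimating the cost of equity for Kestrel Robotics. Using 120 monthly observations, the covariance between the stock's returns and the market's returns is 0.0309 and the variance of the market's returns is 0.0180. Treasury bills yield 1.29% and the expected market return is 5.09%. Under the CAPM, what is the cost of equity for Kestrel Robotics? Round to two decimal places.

β = Cov(R_i, R_m) / Var(R_m) = 0.0309 / 0.0180 = 1.7167
MRP = 5.09% − 1.29% = 3.80%
E(R) = R_f + β × MRP = 1.29% + 1.7167 × 3.80% = 7.81%

7.81%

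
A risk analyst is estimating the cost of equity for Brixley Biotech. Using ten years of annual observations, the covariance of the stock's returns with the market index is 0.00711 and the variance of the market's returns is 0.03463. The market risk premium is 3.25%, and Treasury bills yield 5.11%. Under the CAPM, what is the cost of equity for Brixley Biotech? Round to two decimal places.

β = Cov(R_i, R_m) / Var(R_m) = 0.00711 / 0.03463 = 0.2053
E(R) = R_f + β × MRP = 5.11% + 0.2053 × 3.25% = 5.78%

5.78%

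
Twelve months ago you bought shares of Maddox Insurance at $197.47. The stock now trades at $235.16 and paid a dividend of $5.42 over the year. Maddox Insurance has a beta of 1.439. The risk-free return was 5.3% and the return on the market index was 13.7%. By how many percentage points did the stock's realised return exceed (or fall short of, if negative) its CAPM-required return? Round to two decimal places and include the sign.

Realised HPR = (P1 + D1 − P0) / P0 = (235.16 + 5.42 − 197.47) / 197.47 = 43.11 / 197.47 = 21.8312%
MRP = 13.7% − 5.3% = 8.40%
CAPM required = R_f + β·MRP = 5.3% + 1.439 × 8.4% = 17.3876%
α = realised − required = 21.8312% − 17.3876% = +4.44%

+4.44%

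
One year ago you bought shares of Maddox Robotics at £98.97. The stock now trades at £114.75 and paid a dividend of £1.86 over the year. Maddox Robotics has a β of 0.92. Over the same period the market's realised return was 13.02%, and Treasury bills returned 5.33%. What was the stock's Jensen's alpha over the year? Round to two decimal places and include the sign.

+5.42%

Realised HPR = (P1 + D1 − P0) / P0 = (114.75 + 1.86 − 98.97) / 98.97 = 17.64 / 98.97 = 17.8236%
MRP = 13.02% − 5.33% = 7.69%
CAPM required = R_f + β·MRP = 5.33% + 0.92 × 7.69% = 12.4048%
α = realised − required = 17.8236% − 12.4048% = +5.42%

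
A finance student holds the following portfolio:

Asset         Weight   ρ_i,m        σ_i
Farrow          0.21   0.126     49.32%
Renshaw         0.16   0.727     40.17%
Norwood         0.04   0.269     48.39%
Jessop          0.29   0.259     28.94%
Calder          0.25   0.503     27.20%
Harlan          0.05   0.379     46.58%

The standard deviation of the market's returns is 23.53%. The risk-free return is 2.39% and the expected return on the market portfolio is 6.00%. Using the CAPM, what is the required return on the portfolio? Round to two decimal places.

β_Farrow = 0.126 × 49.32% / 23.53% = 0.2641
β_Renshaw = 0.727 × 40.17% / 23.53% = 1.2411
β_Norwood = 0.269 × 48.39% / 23.53% = 0.5532
β_Jessop = 0.259 × 28.94% / 23.53% = 0.3185
β_Calder = 0.503 × 27.20% / 23.53% = 0.5815
β_Harlan = 0.379 × 46.58% / 23.53% = 0.7503
β_P = Σ w_i β_i = 0.21×0.2641 + 0.16×1.2411 + 0.04×0.5532 + 0.29×0.3185 + 0.25×0.5815 + 0.05×0.7503 = 0.5514
MRP = 6.00% − 2.39% = 3.61%
E(R_P) = R_f + β_P × MRP = 2.39% + 0.5514 × 3.61% = 4.38%

4.38%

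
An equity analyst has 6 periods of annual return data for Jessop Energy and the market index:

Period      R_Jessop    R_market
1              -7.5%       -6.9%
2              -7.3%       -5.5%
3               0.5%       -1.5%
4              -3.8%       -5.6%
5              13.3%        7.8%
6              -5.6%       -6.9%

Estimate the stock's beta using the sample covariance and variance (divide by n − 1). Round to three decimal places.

Mean R_i = (-7.5 − 7.3 + 0.5 − 3.8 + 13.3 − 5.6) / 6 = -1.7333%
Mean R_m = (-6.9 − 5.5 − 1.5 − 5.6 + 7.8 − 6.9) / 6 = -3.1000%
Σ(R_i − R̄_i)(R_m − R̄_m) = 222.5700  ⇒  Cov = 222.5700 / 5 = 44.5140
Σ(R_m − R̄_m)² = 162.2600  ⇒  Var(R_m) = 162.2600 / 5 = 32.4520
β = Cov / Var(R_m) = 44.5140 / 32.4520 = 1.3717

1.372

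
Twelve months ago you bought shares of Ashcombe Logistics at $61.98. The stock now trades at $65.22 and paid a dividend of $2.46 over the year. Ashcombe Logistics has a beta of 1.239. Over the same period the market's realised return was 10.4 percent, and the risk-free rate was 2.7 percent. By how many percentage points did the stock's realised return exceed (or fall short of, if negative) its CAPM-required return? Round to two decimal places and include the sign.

-3.04%

Realised HPR = (P1 + D1 − P0) / P0 = (65.22 + 2.46 − 61.98) / 61.98 = 5.70 / 61.98 = 9.1965%
MRP = 10.4% − 2.7% = 7.70%
CAPM required = R_f + β·MRP = 2.7% + 1.239 × 7.7% = 12.2403%
α = realised − required = 9.1965% − 12.2403% = -3.04%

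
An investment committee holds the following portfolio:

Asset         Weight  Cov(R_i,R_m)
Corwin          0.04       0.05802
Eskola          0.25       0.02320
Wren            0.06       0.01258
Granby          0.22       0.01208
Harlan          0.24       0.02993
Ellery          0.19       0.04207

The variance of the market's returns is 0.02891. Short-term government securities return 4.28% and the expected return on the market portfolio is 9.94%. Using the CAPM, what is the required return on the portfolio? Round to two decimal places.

β_Corwin = 0.05802 / 0.02891 = 2.0069
β_Eskola = 0.02320 / 0.02891 = 0.8025
β_Wren = 0.01258 / 0.02891 = 0.4351
β_Granby = 0.01208 / 0.02891 = 0.4178
β_Harlan = 0.02993 / 0.02891 = 1.0353
β_Ellery = 0.04207 / 0.02891 = 1.4552
β_P = Σ w_i β_i = 0.04×2.0069 + 0.25×0.8025 + 0.06×0.4351 + 0.22×0.4178 + 0.24×1.0353 + 0.19×1.4552 = 0.9239
MRP = 9.94% − 4.28% = 5.66%
E(R_P) = R_f + β_P × MRP = 4.28% + 0.9239 × 5.66% = 9.51%

9.51%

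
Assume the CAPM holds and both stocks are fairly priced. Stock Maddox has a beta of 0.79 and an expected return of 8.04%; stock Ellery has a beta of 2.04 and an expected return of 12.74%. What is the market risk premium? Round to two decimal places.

Both satisfy E(R) = R_f + β·MRP, so the slope of the SML is
MRP = (12.74% − 8.04%) / (2.04 − 0.79) = 4.70% / 1.25 = 3.7600%

3.76%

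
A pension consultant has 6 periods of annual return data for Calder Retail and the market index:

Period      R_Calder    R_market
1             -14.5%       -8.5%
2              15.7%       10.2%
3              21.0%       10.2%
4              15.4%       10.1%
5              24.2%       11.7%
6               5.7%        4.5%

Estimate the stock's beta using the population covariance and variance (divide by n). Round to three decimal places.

Mean R_i = (-14.5 + 15.7 + 21.0 + 15.4 + 24.2 + 5.7) / 6 = 11.2500%
Mean R_m = (-8.5 + 10.2 + 10.2 + 10.1 + 11.7 + 4.5) / 6 = 6.3667%
Σ(R_i − R̄_i)(R_m − R̄_m) = 532.1700  ⇒  Cov = 532.1700 / 6 = 88.6950
Σ(R_m − R̄_m)² = 296.2733  ⇒  Var(R_m) = 296.2733 / 6 = 49.3789
β = Cov / Var(R_m) = 88.6950 / 49.3789 = 1.7962

1.796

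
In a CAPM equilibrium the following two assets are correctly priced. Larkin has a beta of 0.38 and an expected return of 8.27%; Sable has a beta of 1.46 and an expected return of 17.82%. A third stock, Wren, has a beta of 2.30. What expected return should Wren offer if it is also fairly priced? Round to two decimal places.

MRP (SML slope) = (17.82% − 8.27%) / (1.46 − 0.38) = 9.55% / 1.08 = 8.8426%
R_f (intercept) = 8.27% − 0.38 × 8.8426% = 4.9098%
E(R_Wren) = R_f + β × MRP = 4.9098% + 2.30 × 8.8426% = 25.25%

25.25%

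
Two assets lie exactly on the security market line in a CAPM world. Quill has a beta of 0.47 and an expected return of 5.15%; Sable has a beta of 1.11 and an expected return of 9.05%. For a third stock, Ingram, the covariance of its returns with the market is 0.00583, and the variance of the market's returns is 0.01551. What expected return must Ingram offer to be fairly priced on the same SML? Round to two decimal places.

MRP = (9.05% − 5.15%) / (1.11 − 0.47) = 6.0938%
R_f = 5.15% − 0.47 × 6.0938% = 2.2859%
β_Ingram = Cov / Var(R_m) = 0.00583 / 0.01551 = 0.3759
E(R_Ingram) = R_f + β × MRP = 2.2859% + 0.3759 × 6.0938% = 4.58%

4.58%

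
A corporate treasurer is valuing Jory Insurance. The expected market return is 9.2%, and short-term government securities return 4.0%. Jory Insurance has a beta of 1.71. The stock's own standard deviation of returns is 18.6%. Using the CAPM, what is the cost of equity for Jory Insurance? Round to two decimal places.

12.89%

Market risk premium = E(R_m) − R_f = 9.2% − 4.0% = 5.20%
E(R) = R_f + β × MRP = 4.0% + 1.71 × 5.2% = 12.89%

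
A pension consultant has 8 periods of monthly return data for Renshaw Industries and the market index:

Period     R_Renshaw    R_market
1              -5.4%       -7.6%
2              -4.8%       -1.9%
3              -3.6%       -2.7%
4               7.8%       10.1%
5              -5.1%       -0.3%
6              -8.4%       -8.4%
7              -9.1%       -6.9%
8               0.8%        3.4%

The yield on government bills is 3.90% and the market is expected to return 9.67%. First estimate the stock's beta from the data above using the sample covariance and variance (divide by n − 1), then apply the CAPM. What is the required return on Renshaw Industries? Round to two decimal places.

Mean R_i = (-5.4 − 4.8 − 3.6 + 7.8 − 5.1 − 8.4 − 9.1 + 0.8) / 8 = -3.4750%
Mean R_m = (-7.6 − 1.9 − 2.7 + 10.1 − 0.3 − 8.4 − 6.9 + 3.4) / 8 = -1.7875%
Σ(R_i − R̄_i)(R_m − R̄_m) = 226.5675  ⇒  Cov = 226.5675 / 7 = 32.3668
Σ(R_m − R̄_m)² = 274.9288  ⇒  Var(R_m) = 274.9288 / 7 = 39.2755
β = Cov / Var(R_m) = 32.3668 / 39.2755 = 0.8241
MRP = 9.67% − 3.90% = 5.77%
E(R) = R_f + β × MRP = 3.90% + 0.8241 × 5.77% = 8.66%

8.66%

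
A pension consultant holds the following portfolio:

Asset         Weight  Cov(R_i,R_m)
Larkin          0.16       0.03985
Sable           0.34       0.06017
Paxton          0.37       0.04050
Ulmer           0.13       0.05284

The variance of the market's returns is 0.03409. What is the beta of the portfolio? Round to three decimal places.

1.428

β_Larkin = 0.03985 / 0.03409 = 1.1690
β_Sable = 0.06017 / 0.03409 = 1.7650
β_Paxton = 0.04050 / 0.03409 = 1.1880
β_Ulmer = 0.05284 / 0.03409 = 1.5500
β_P = Σ w_i β_i = 0.16×1.1690 + 0.34×1.7650 + 0.37×1.1880 + 0.13×1.5500 = 1.4282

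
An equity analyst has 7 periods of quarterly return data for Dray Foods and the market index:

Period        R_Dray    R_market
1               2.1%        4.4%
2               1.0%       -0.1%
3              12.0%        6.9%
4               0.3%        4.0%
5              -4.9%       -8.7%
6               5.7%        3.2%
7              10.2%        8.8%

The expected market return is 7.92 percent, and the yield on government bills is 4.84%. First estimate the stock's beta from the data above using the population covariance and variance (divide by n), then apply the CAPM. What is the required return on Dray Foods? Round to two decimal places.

7.55%

Mean R_i = (2.1 + 1.0 + 12.0 + 0.3 − 4.9 + 5.7 + 10.2) / 7 = 3.7714%
Mean R_m = (4.4 − 0.1 + 6.9 + 4.0 − 8.7 + 3.2 + 8.8) / 7 = 2.6429%
Σ(R_i − R̄_i)(R_m − R̄_m) = 173.9986  ⇒  Cov = 173.9986 / 7 = 24.8569
Σ(R_m − R̄_m)² = 197.4571  ⇒  Var(R_m) = 197.4571 / 7 = 28.2082
β = Cov / Var(R_m) = 24.8569 / 28.2082 = 0.8812
MRP = 7.92% − 4.84% = 3.08%
E(R) = R_f + β × MRP = 4.84% + 0.8812 × 3.08% = 7.55%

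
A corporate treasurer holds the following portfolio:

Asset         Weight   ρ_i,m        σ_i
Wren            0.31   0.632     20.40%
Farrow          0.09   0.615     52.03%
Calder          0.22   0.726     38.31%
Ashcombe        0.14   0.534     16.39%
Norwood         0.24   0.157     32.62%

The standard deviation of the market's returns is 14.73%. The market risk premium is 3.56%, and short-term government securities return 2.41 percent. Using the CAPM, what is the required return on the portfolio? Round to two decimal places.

6.14%

β_Wren = 0.632 × 20.40% / 14.73% = 0.8753
β_Farrow = 0.615 × 52.03% / 14.73% = 2.1723
β_Calder = 0.726 × 38.31% / 14.73% = 1.8882
β_Ashcombe = 0.534 × 16.39% / 14.73% = 0.5942
β_Norwood = 0.157 × 32.62% / 14.73% = 0.3477
β_P = Σ w_i β_i = 0.31×0.8753 + 0.09×2.1723 + 0.22×1.8882 + 0.14×0.5942 + 0.24×0.3477 = 1.0489
E(R_P) = R_f + β_P × MRP = 2.41% + 1.0489 × 3.56% = 6.14%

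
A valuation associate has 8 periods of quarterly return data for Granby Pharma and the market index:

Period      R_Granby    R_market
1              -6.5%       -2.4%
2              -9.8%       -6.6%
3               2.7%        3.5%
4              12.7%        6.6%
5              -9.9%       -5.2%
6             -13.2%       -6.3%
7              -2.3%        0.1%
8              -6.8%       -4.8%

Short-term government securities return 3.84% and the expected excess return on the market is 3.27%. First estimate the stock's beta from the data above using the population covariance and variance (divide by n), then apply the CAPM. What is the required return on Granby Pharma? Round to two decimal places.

9.31%

Mean R_i = (-6.5 − 9.8 + 2.7 + 12.7 − 9.9 − 13.2 − 2.3 − 6.8) / 8 = -4.1375%
Mean R_m = (-2.4 − 6.6 + 3.5 + 6.6 − 5.2 − 6.3 + 0.1 − 4.8) / 8 = -1.8875%
Σ(R_i − R̄_i)(R_m − R̄_m) = 278.1238  ⇒  Cov = 278.1238 / 8 = 34.7655
Σ(R_m − R̄_m)² = 166.4088  ⇒  Var(R_m) = 166.4088 / 8 = 20.8011
β = Cov / Var(R_m) = 34.7655 / 20.8011 = 1.6713
E(R) = R_f + β × MRP = 3.84% + 1.6713 × 3.27% = 9.31%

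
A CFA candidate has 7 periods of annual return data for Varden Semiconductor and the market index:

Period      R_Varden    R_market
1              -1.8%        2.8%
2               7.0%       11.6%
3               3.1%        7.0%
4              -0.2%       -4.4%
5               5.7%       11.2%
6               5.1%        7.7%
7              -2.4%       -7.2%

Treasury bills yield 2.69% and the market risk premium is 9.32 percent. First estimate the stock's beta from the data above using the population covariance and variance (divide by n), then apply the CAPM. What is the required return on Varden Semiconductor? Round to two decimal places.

Mean R_i = (-1.8 + 7.0 + 3.1 − 0.2 + 5.7 + 5.1 − 2.4) / 7 = 2.3571%
Mean R_m = (2.8 + 11.6 + 7.0 − 4.4 + 11.2 + 7.7 − 7.2) / 7 = 4.1000%
Σ(R_i − R̄_i)(R_m − R̄_m) = 151.4800  ⇒  Cov = 151.4800 / 7 = 21.6400
Σ(R_m − R̄_m)² = 329.6600  ⇒  Var(R_m) = 329.6600 / 7 = 47.0943
β = Cov / Var(R_m) = 21.6400 / 47.0943 = 0.4595
E(R) = R_f + β × MRP = 2.69% + 0.4595 × 9.32% = 6.97%

6.97%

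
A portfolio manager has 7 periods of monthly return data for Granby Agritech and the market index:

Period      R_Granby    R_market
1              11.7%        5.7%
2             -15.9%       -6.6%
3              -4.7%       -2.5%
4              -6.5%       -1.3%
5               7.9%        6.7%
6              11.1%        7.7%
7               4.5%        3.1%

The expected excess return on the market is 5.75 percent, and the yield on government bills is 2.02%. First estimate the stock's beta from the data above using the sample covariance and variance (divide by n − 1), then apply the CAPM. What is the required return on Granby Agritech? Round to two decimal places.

12.88%

Mean R_i = (11.7 − 15.9 − 4.7 − 6.5 + 7.9 + 11.1 + 4.5) / 7 = 1.1571%
Mean R_m = (5.7 − 6.6 − 2.5 − 1.3 + 6.7 + 7.7 + 3.1) / 7 = 1.8286%
Σ(R_i − R̄_i)(R_m − R̄_m) = 329.3686  ⇒  Cov = 329.3686 / 6 = 54.8948
Σ(R_m − R̄_m)² = 174.3743  ⇒  Var(R_m) = 174.3743 / 6 = 29.0624
β = Cov / Var(R_m) = 54.8948 / 29.0624 = 1.8889
E(R) = R_f + β × MRP = 2.02% + 1.8889 × 5.75% = 12.88%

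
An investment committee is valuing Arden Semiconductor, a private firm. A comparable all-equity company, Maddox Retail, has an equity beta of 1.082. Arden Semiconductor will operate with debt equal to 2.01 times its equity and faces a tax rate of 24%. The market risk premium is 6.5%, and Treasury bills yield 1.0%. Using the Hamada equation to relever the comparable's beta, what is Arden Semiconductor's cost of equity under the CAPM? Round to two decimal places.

β_L = β_U × [1 + (1 − t)(D/E)] = 1.082 × [1 + (1 − 0.24) × 2.01]
    = 1.082 × [1 + 0.76 × 2.01] = 1.082 × 2.5276 = 2.7349
E(R) = R_f + β_L × MRP = 1.0% + 2.7349 × 6.5% = 18.78%

18.78%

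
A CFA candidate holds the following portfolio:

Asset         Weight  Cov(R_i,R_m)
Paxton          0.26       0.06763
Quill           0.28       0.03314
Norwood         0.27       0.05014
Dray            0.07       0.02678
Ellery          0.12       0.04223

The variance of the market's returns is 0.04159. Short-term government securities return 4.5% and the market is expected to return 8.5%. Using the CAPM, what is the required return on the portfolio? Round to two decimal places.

β_Paxton = 0.06763 / 0.04159 = 1.6261
β_Quill = 0.03314 / 0.04159 = 0.7968
β_Norwood = 0.05014 / 0.04159 = 1.2056
β_Dray = 0.02678 / 0.04159 = 0.6439
β_Ellery = 0.04223 / 0.04159 = 1.0154
β_P = Σ w_i β_i = 0.26×1.6261 + 0.28×0.7968 + 0.27×1.2056 + 0.07×0.6439 + 0.12×1.0154 = 1.1383
MRP = 8.5% − 4.5% = 4.00%
E(R_P) = R_f + β_P × MRP = 4.5% + 1.1383 × 4.0% = 9.05%

9.05%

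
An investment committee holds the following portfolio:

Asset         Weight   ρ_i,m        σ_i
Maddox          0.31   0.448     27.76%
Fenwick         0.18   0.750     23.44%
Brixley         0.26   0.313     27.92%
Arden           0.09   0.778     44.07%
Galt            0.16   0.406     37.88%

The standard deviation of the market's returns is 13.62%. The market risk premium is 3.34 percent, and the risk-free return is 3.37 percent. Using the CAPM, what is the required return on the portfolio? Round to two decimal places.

β_Maddox = 0.448 × 27.76% / 13.62% = 0.9131
β_Fenwick = 0.750 × 23.44% / 13.62% = 1.2907
β_Brixley = 0.313 × 27.92% / 13.62% = 0.6416
β_Arden = 0.778 × 44.07% / 13.62% = 2.5174
β_Galt = 0.406 × 37.88% / 13.62% = 1.1292
β_P = Σ w_i β_i = 0.31×0.9131 + 0.18×1.2907 + 0.26×0.6416 + 0.09×2.5174 + 0.16×1.1292 = 1.0894
E(R_P) = R_f + β_P × MRP = 3.37% + 1.0894 × 3.34% = 7.01%

7.01%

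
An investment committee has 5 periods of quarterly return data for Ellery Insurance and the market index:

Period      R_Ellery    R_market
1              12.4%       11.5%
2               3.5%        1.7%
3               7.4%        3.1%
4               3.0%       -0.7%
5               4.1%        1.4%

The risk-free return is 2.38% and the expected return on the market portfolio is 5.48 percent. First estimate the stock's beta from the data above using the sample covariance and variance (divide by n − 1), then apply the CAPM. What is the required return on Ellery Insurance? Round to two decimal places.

Mean R_i = (12.4 + 3.5 + 7.4 + 3.0 + 4.1) / 5 = 6.0800%
Mean R_m = (11.5 + 1.7 + 3.1 − 0.7 + 1.4) / 5 = 3.4000%
Σ(R_i − R̄_i)(R_m − R̄_m) = 71.7700  ⇒  Cov = 71.7700 / 4 = 17.9425
Σ(R_m − R̄_m)² = 89.4000  ⇒  Var(R_m) = 89.4000 / 4 = 22.3500
β = Cov / Var(R_m) = 17.9425 / 22.3500 = 0.8028
MRP = 5.48% − 2.38% = 3.10%
E(R) = R_f + β × MRP = 2.38% + 0.8028 × 3.10% = 4.87%

4.87%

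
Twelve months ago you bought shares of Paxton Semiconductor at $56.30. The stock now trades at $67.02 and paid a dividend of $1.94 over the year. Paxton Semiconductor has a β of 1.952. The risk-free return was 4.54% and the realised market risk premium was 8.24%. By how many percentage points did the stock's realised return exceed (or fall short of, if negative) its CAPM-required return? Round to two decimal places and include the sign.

+1.86%

Realised HPR = (P1 + D1 − P0) / P0 = (67.02 + 1.94 − 56.30) / 56.30 = 12.66 / 56.30 = 22.4867%
CAPM required = R_f + β·MRP = 4.54% + 1.952 × 8.24% = 20.62448%
α = realised − required = 22.4867% − 20.62448% = +1.86%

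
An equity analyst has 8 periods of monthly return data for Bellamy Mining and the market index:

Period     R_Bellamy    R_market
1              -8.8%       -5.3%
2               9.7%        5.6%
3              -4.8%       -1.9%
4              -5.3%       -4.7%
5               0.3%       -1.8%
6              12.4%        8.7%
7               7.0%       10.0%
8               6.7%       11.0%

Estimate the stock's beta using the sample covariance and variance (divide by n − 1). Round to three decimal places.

Mean R_i = (-8.8 + 9.7 − 4.8 − 5.3 + 0.3 + 12.4 + 7.0 + 6.7) / 8 = 2.1500%
Mean R_m = (-5.3 + 5.6 − 1.9 − 4.7 − 1.8 + 8.7 + 10.0 + 11.0) / 8 = 2.7000%
Σ(R_i − R̄_i)(R_m − R̄_m) = 339.5900  ⇒  Cov = 339.5900 / 7 = 48.5129
Σ(R_m − R̄_m)² = 326.7600  ⇒  Var(R_m) = 326.7600 / 7 = 46.6800
β = Cov / Var(R_m) = 48.5129 / 46.6800 = 1.0393

1.039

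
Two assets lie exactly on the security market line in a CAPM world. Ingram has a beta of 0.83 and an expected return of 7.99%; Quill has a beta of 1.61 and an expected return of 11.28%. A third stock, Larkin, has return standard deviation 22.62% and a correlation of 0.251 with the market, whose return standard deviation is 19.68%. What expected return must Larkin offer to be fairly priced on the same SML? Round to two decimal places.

5.71%

MRP = (11.28% − 7.99%) / (1.61 − 0.83) = 4.2179%
R_f = 7.99% − 0.83 × 4.2179% = 4.4891%
β_Larkin = ρ·σ_i/σ_m = 0.251 × 22.62 / 19.68 = 0.2885
E(R_Larkin) = R_f + β × MRP = 4.4891% + 0.2885 × 4.2179% = 5.71%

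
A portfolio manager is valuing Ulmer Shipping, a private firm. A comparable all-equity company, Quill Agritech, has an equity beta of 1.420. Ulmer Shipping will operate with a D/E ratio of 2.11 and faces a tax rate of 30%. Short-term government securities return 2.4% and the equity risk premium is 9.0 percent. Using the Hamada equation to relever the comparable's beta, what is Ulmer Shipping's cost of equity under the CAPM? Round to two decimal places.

34.06%

β_L = β_U × [1 + (1 − t)(D/E)] = 1.420 × [1 + (1 − 0.30) × 2.11]
    = 1.420 × [1 + 0.70 × 2.11] = 1.420 × 2.4770 = 3.5173
E(R) = R_f + β_L × MRP = 2.4% + 3.5173 × 9.0% = 34.06%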